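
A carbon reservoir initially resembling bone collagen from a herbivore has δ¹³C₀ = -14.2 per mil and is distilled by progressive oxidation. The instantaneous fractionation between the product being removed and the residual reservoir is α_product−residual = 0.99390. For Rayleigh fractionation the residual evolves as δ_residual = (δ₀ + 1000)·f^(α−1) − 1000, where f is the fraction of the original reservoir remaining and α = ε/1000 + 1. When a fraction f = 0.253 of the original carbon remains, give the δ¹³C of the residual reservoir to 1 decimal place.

-5.9 per mil

Rayleigh residual: δ_res = (δ₀ + 1000)·f^(α−1) − 1000
α − 1 = -0.00610
f^(α−1) = 0.253^(-0.00610) = 1.008419
δ_res = (-14.2 + 1000) × 1.008419 − 1000 = 994.099 − 1000 = -5.90 per mil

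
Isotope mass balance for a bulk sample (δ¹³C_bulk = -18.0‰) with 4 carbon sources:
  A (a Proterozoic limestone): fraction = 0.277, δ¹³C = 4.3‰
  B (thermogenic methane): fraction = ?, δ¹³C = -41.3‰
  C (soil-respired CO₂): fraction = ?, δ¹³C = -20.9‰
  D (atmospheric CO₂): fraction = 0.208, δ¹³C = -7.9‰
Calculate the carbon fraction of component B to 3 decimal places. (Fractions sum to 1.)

Let f_B and f_C be the unknown fractions; fractions sum to 1 so f_B + f_C = 0.515.
Mass balance: Σ fᵢ·δᵢ = δ_bulk ⇒ f_B·(-41.3) + f_C·(-20.9) = -18.0 − (-0.452) = -17.548
Substitute f_C = 0.515 − f_B:
f_B·(-41.3 − -20.9) = -17.548 − 0.515×(-20.9) = -6.784
f_B = -6.784 / -20.4 = 0.3326

0.333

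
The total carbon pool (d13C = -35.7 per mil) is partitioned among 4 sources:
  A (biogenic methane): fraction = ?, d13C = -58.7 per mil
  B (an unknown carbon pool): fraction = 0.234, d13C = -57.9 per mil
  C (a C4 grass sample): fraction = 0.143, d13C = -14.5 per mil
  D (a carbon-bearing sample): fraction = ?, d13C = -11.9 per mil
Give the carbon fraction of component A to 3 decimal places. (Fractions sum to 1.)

Let f_A and f_D be the unknown fractions; fractions sum to 1 so f_A + f_D = 0.623.
Mass balance: Σ fᵢ·δᵢ = δ_bulk ⇒ f_A·(-58.7) + f_D·(-11.9) = -35.7 − (-15.622) = -20.078
Substitute f_D = 0.623 − f_A:
f_A·(-58.7 − -11.9) = -20.078 − 0.623×(-11.9) = -12.664
f_A = -12.664 / -46.8 = 0.2706

0.271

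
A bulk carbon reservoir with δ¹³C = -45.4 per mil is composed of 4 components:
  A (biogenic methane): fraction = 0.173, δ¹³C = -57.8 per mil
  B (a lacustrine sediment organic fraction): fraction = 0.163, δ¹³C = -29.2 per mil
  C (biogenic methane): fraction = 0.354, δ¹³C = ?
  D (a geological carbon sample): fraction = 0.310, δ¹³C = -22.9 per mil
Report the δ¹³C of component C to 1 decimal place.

Isotope mass balance: δ_bulk = Σ fᵢ·δᵢ.
-45.4 = 0.173×(-57.8) + 0.163×(-29.2) + 0.354×δ_C + 0.310×(-22.9)
0.354·δ_C = -45.4 − (-21.858) = -23.542
δ_C = -23.542 / 0.354 = -66.50 per mil

-66.5 per mil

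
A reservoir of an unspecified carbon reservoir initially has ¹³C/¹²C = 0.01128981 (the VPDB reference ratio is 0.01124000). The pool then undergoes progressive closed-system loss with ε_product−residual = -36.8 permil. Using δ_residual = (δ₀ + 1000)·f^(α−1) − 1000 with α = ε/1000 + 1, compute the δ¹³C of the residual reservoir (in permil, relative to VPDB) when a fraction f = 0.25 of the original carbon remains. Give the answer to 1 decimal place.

δ₀ = (0.01128981/0.01124000 − 1)×1000 = (1.004431 − 1)×1000 = 4.431 permil
α − 1 = ε/1000 = -0.0368
f^(α−1) = 0.25^(-0.0368) = 1.052339
δ_res = (4.431 + 1000) × 1.052339 − 1000 = 1057.003 − 1000 = 57.00 permil

57.0 permil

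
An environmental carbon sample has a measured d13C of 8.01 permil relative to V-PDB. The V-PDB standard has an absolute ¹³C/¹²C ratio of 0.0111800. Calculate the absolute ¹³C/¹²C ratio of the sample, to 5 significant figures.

R_sample = R_standard × (d13C/1000 + 1)
R_sample = 0.0111800 × (8.01/1000 + 1) = 0.0111800 × 1.008010
R_sample = 0.0112696

0.011270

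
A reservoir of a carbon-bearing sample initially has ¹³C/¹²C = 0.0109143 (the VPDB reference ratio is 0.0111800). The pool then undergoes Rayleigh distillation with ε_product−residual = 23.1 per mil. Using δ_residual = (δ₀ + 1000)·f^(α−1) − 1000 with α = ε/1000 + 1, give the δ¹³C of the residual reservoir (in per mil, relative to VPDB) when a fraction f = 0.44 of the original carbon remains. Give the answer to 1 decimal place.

-42.1 per mil

δ₀ = (0.0109143/0.0111800 − 1)×1000 = (0.976234 − 1)×1000 = -23.766 per mil
α − 1 = ε/1000 = 0.0231
f^(α−1) = 0.44^(0.0231) = 0.981214
δ_res = (-23.766 + 1000) × 0.981214 − 1000 = 957.895 − 1000 = -42.11 per mil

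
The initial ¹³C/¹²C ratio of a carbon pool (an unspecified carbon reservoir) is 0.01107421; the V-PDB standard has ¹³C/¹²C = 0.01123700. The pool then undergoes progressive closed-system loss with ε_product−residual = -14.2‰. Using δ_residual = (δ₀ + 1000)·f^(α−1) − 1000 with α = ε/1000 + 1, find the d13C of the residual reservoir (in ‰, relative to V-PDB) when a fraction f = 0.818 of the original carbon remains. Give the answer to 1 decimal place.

-11.7‰

δ₀ = (0.01107421/0.01123700 − 1)×1000 = (0.985513 − 1)×1000 = -14.487‰
α − 1 = ε/1000 = -0.0142
f^(α−1) = 0.818^(-0.0142) = 1.002857
δ_res = (-14.487 + 1000) × 1.002857 − 1000 = 988.328 − 1000 = -11.67‰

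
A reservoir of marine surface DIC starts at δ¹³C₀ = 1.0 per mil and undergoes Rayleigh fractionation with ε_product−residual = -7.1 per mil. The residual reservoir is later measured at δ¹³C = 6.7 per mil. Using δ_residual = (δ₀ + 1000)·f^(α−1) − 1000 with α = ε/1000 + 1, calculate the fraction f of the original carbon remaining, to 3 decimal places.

0.449

α − 1 = ε/1000 = -0.0071
(δ_res + 1000)/(δ₀ + 1000) = (6.7 + 1000)/(1.0 + 1000) = 1006.7/1001.0 = 1.005694
f = 1.005694^(1/-0.0071) = exp(ln(1.005694)/-0.0071) = exp(0.00568/-0.0071)
f = exp(-0.7997) = 0.4494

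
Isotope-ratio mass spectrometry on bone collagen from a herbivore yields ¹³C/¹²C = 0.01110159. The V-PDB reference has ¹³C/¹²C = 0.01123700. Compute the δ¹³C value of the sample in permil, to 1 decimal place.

δ¹³C = (R_sample / R_standard − 1) × 1000
R_sample / R_standard = 0.01110159 / 0.01123700 = 0.987950
δ¹³C = (0.987950 − 1) × 1000 = -12.05 permil

-12.1 permil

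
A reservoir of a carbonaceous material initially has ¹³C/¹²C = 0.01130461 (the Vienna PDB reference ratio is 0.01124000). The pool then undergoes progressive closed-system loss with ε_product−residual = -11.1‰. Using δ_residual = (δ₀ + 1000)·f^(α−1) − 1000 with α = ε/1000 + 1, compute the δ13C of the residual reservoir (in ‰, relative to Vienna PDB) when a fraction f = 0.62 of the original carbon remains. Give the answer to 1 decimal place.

δ₀ = (0.01130461/0.01124000 − 1)×1000 = (1.005748 − 1)×1000 = 5.748‰
α − 1 = ε/1000 = -0.0111
f^(α−1) = 0.62^(-0.0111) = 1.005320
δ_res = (5.748 + 1000) × 1.005320 − 1000 = 1011.099 − 1000 = 11.10‰

11.1‰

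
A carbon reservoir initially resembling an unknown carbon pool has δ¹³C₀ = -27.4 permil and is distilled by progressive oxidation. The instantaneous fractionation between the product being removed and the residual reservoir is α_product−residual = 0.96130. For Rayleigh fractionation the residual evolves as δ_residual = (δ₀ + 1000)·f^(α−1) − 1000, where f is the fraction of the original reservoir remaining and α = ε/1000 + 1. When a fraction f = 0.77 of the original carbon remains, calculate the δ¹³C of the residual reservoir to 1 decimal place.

-17.5 permil

Rayleigh residual: δ_res = (δ₀ + 1000)·f^(α−1) − 1000
α − 1 = -0.03870
f^(α−1) = 0.77^(-0.03870) = 1.010166
δ_res = (-27.4 + 1000) × 1.010166 − 1000 = 982.488 − 1000 = -17.51 permil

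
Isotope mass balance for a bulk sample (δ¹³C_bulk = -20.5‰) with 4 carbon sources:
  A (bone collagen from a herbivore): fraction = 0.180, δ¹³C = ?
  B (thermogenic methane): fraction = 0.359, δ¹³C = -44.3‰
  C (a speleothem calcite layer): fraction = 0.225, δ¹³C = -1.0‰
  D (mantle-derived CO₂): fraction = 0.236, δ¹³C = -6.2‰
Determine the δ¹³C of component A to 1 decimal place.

Isotope mass balance: δ_bulk = Σ fᵢ·δᵢ.
-20.5 = 0.180×δ_A + 0.359×(-44.3) + 0.225×(-1.0) + 0.236×(-6.2)
0.180·δ_A = -20.5 − (-17.592) = -2.908
δ_A = -2.908 / 0.180 = -16.16‰

-16.2‰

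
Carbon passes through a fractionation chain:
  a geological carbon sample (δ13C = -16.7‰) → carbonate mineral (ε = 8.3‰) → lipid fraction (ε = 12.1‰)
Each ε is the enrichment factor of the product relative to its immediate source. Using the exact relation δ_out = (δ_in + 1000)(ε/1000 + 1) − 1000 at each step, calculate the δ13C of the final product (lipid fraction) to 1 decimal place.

3.5‰

step 1: δ = (-16.70 + 1000)·(8.3/1000 + 1) − 1000 = -8.54‰
step 2: δ = (-8.54 + 1000)·(12.1/1000 + 1) − 1000 = 3.46‰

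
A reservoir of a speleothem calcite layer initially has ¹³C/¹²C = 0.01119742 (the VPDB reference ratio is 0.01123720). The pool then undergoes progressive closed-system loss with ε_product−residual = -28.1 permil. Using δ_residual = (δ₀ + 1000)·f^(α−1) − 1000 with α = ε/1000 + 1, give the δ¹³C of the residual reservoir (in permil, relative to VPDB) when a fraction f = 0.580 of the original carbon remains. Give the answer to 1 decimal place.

11.8 permil

δ₀ = (0.01119742/0.01123720 − 1)×1000 = (0.996460 − 1)×1000 = -3.540 permil
α − 1 = ε/1000 = -0.0281
f^(α−1) = 0.580^(-0.0281) = 1.015425
δ_res = (-3.540 + 1000) × 1.015425 − 1000 = 1011.830 − 1000 = 11.83 permil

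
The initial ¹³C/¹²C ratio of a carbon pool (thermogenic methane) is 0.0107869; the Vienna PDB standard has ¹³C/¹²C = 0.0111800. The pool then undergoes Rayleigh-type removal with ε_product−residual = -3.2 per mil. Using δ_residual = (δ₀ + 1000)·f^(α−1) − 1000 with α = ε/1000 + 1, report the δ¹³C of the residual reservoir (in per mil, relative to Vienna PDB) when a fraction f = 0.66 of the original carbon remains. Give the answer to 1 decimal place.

-33.9 per mil

δ₀ = (0.0107869/0.0111800 − 1)×1000 = (0.964839 − 1)×1000 = -35.161 per mil
α − 1 = ε/1000 = -0.0032
f^(α−1) = 0.66^(-0.0032) = 1.001331
δ_res = (-35.161 + 1000) × 1.001331 − 1000 = 966.123 − 1000 = -33.88 per mil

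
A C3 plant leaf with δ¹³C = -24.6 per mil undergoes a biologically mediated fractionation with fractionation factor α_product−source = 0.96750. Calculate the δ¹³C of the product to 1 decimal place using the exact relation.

-56.3 per mil

δ_product = (δ_source + 1000)·α − 1000
δ_product = (-24.6 + 1000) × 0.96750 − 1000
δ_product = 943.700 − 1000 = -56.30 per mil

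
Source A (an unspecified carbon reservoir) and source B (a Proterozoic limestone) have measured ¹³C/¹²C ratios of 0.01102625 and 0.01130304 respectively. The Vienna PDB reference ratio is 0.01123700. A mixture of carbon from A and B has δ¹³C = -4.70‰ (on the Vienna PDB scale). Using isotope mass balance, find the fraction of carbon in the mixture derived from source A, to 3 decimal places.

δ_A = (0.01102625/0.01123700 − 1)×1000 = (0.981245 − 1)×1000 = -18.755‰
δ_B = (0.01130304/0.01123700 − 1)×1000 = (1.005877 − 1)×1000 = 5.877‰
f_A = (δ_mix − δ_B)/(δ_A − δ_B) = (-4.70 − (5.877))/(-18.755 − (5.877))
f_A = -10.577 / -24.632 = 0.4294

0.429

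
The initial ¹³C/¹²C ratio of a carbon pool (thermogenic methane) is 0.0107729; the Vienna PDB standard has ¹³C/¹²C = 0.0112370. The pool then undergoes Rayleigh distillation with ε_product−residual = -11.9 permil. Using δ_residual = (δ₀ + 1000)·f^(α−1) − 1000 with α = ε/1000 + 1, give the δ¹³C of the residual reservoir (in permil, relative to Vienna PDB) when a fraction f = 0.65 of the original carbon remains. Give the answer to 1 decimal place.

-36.4 permil

δ₀ = (0.0107729/0.0112370 − 1)×1000 = (0.958699 − 1)×1000 = -41.301 permil
α − 1 = ε/1000 = -0.0119
f^(α−1) = 0.65^(-0.0119) = 1.005139
δ_res = (-41.301 + 1000) × 1.005139 − 1000 = 963.626 − 1000 = -36.37 permil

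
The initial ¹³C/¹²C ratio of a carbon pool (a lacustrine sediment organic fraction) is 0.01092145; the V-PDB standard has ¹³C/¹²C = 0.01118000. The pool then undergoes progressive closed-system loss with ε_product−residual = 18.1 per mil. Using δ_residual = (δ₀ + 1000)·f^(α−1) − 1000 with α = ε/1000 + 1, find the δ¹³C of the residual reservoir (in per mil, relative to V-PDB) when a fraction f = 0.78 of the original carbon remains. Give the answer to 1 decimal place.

-27.5 per mil

δ₀ = (0.01092145/0.01118000 − 1)×1000 = (0.976874 − 1)×1000 = -23.126 per mil
α − 1 = ε/1000 = 0.0181
f^(α−1) = 0.78^(0.0181) = 0.995513
δ_res = (-23.126 + 1000) × 0.995513 − 1000 = 972.491 − 1000 = -27.51 per mil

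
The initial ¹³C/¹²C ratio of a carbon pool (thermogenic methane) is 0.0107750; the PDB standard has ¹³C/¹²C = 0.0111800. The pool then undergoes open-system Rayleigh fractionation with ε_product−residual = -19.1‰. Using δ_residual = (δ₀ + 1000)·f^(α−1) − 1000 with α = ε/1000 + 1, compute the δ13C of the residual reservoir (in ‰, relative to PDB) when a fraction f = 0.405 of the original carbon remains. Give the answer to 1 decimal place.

δ₀ = (0.0107750/0.0111800 − 1)×1000 = (0.963775 − 1)×1000 = -36.225‰
α − 1 = ε/1000 = -0.0191
f^(α−1) = 0.405^(-0.0191) = 1.017414
δ_res = (-36.225 + 1000) × 1.017414 − 1000 = 980.558 − 1000 = -19.44‰

-19.4‰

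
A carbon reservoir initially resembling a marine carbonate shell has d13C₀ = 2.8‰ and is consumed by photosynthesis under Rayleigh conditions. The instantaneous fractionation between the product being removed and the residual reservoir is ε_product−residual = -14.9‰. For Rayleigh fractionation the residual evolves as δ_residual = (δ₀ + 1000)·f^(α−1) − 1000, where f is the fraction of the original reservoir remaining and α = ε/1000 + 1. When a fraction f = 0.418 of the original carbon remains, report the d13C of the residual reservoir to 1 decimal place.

Rayleigh residual: δ_res = (δ₀ + 1000)·f^(α−1) − 1000
α = ε/1000 + 1 = 0.98510, so α − 1 = -0.01490
f^(α−1) = 0.418^(-0.01490) = 1.013082
δ_res = (2.8 + 1000) × 1.013082 − 1000 = 1015.918 − 1000 = 15.92‰

15.9‰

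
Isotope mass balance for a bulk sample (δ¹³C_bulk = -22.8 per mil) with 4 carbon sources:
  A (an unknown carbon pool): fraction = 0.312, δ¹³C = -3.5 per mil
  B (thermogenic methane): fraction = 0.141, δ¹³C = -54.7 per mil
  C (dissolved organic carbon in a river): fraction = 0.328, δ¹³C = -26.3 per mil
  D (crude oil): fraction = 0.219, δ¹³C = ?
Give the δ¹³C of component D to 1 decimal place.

-24.5 per mil

Isotope mass balance: δ_bulk = Σ fᵢ·δᵢ.
-22.8 = 0.312×(-3.5) + 0.141×(-54.7) + 0.328×(-26.3) + 0.219×δ_D
0.219·δ_D = -22.8 − (-17.431) = -5.369
δ_D = -5.369 / 0.219 = -24.52 per mil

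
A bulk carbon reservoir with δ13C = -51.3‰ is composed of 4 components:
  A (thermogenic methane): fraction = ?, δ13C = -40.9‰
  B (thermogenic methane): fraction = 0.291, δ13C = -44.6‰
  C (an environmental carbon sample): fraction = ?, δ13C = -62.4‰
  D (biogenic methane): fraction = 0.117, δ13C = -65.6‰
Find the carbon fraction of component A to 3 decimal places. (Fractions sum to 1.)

0.293

Let f_A and f_C be the unknown fractions; fractions sum to 1 so f_A + f_C = 0.592.
Mass balance: Σ fᵢ·δᵢ = δ_bulk ⇒ f_A·(-40.9) + f_C·(-62.4) = -51.3 − (-20.654) = -30.646
Substitute f_C = 0.592 − f_A:
f_A·(-40.9 − -62.4) = -30.646 − 0.592×(-62.4) = 6.295
f_A = 6.295 / 21.5 = 0.2928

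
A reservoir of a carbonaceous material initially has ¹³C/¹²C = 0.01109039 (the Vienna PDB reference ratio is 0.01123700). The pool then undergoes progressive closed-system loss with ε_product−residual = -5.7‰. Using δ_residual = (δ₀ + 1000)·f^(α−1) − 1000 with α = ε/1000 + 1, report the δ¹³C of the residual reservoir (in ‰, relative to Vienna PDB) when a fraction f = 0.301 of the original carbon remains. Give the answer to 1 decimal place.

-6.3‰

δ₀ = (0.01109039/0.01123700 − 1)×1000 = (0.986953 − 1)×1000 = -13.047‰
α − 1 = ε/1000 = -0.0057
f^(α−1) = 0.301^(-0.0057) = 1.006867
δ_res = (-13.047 + 1000) × 1.006867 − 1000 = 993.730 − 1000 = -6.27‰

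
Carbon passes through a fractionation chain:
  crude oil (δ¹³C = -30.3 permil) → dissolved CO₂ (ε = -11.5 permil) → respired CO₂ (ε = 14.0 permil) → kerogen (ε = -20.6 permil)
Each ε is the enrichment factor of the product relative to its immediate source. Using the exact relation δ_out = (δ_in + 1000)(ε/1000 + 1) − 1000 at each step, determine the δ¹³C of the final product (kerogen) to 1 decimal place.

-48.1 permil

step 1: δ = (-30.30 + 1000)·(-11.5/1000 + 1) − 1000 = -41.45 permil
step 2: δ = (-41.45 + 1000)·(14.0/1000 + 1) − 1000 = -28.03 permil
step 3: δ = (-28.03 + 1000)·(-20.6/1000 + 1) − 1000 = -48.05 permil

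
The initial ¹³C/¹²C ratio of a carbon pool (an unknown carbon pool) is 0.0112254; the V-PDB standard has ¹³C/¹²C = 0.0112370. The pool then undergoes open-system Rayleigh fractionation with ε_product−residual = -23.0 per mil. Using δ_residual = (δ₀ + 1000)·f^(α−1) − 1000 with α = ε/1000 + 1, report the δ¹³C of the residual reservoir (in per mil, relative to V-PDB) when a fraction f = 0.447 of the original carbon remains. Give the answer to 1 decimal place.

δ₀ = (0.0112254/0.0112370 − 1)×1000 = (0.998968 − 1)×1000 = -1.032 per mil
α − 1 = ε/1000 = -0.0230
f^(α−1) = 0.447^(-0.0230) = 1.018692
δ_res = (-1.032 + 1000) × 1.018692 − 1000 = 1017.640 − 1000 = 17.64 per mil

17.6 per mil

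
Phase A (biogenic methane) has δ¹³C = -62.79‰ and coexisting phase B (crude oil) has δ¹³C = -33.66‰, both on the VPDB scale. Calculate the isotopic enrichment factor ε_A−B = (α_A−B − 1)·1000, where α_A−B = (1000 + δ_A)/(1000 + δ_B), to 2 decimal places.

α_A−B = (1000 + -62.79) / (1000 + -33.66) = 937.21 / 966.34 = 0.969855
ε_A−B = (0.969855 − 1) × 1000 = -30.145‰
(The approximation ε ≈ δ_A − δ_B would give -29.13‰.)

-30.14‰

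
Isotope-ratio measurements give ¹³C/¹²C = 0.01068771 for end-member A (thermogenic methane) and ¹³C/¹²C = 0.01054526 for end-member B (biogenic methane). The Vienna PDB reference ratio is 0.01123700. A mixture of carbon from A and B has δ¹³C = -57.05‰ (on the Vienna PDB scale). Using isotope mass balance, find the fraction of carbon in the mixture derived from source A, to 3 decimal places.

δ_A = (0.01068771/0.01123700 − 1)×1000 = (0.951118 − 1)×1000 = -48.882‰
δ_B = (0.01054526/0.01123700 − 1)×1000 = (0.938441 − 1)×1000 = -61.559‰
f_A = (δ_mix − δ_B)/(δ_A − δ_B) = (-57.05 − (-61.559))/(-48.882 − (-61.559))
f_A = 4.509 / 12.677 = 0.3557

0.356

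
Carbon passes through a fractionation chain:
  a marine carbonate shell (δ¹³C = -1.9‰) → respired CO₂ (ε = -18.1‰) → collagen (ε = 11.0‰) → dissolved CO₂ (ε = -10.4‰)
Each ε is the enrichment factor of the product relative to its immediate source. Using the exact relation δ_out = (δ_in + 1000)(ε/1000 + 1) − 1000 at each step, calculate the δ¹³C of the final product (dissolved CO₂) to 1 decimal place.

-19.5‰

step 1: δ = (-1.90 + 1000)·(-18.1/1000 + 1) − 1000 = -19.97‰
step 2: δ = (-19.97 + 1000)·(11.0/1000 + 1) − 1000 = -9.19‰
step 3: δ = (-9.19 + 1000)·(-10.4/1000 + 1) − 1000 = -19.49‰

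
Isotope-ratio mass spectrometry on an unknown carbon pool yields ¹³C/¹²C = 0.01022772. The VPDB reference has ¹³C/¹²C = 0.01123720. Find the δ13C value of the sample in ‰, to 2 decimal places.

-89.83‰

δ13C = (R_sample / R_standard − 1) × 1000
R_sample / R_standard = 0.01022772 / 0.01123720 = 0.910166
δ13C = (0.910166 − 1) × 1000 = -89.834‰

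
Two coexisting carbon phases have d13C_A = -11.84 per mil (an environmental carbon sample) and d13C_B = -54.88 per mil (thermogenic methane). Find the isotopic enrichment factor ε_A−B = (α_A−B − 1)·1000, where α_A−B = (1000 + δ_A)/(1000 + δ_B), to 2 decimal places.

α_A−B = (1000 + -11.84) / (1000 + -54.88) = 988.16 / 945.12 = 1.045539
ε_A−B = (1.045539 − 1) × 1000 = 45.539 per mil
(The approximation ε ≈ δ_A − δ_B would give 43.04 per mil.)

45.54 per mil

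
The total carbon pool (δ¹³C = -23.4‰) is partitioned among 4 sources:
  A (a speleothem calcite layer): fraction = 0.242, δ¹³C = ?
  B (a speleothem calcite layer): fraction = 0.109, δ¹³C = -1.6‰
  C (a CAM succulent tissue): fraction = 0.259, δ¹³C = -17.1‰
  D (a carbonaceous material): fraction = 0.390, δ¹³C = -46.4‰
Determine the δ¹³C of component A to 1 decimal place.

-2.9‰

Isotope mass balance: δ_bulk = Σ fᵢ·δᵢ.
-23.4 = 0.242×δ_A + 0.109×(-1.6) + 0.259×(-17.1) + 0.390×(-46.4)
0.242·δ_A = -23.4 − (-22.699) = -0.701
δ_A = -0.701 / 0.242 = -2.90‰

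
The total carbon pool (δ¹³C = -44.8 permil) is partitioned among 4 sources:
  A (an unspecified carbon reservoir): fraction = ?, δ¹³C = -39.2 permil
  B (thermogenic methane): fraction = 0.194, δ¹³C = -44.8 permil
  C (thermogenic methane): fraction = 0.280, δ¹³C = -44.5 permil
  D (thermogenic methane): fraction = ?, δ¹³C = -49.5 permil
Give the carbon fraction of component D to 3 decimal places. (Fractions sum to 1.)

Let f_D and f_A be the unknown fractions; fractions sum to 1 so f_D + f_A = 0.526.
Mass balance: Σ fᵢ·δᵢ = δ_bulk ⇒ f_D·(-49.5) + f_A·(-39.2) = -44.8 − (-21.151) = -23.649
Substitute f_A = 0.526 − f_D:
f_D·(-49.5 − -39.2) = -23.649 − 0.526×(-39.2) = -3.030
f_D = -3.030 / -10.3 = 0.2941

0.294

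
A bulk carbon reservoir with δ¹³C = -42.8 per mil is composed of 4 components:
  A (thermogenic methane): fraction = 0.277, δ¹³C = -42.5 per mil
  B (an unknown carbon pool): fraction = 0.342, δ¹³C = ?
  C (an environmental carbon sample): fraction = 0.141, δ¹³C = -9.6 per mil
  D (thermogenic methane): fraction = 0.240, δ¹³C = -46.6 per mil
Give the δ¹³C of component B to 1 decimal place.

Isotope mass balance: δ_bulk = Σ fᵢ·δᵢ.
-42.8 = 0.277×(-42.5) + 0.342×δ_B + 0.141×(-9.6) + 0.240×(-46.6)
0.342·δ_B = -42.8 − (-24.310) = -18.490
δ_B = -18.490 / 0.342 = -54.06 per mil

-54.1 per mil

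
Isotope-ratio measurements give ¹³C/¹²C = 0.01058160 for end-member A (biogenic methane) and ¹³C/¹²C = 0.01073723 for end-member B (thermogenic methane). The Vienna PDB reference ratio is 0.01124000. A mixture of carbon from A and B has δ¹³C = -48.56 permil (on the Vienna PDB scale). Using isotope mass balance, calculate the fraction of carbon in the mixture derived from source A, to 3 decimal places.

δ_A = (0.01058160/0.01124000 − 1)×1000 = (0.941423 − 1)×1000 = -58.577 permil
δ_B = (0.01073723/0.01124000 − 1)×1000 = (0.955270 − 1)×1000 = -44.730 permil
f_A = (δ_mix − δ_B)/(δ_A − δ_B) = (-48.56 − (-44.730))/(-58.577 − (-44.730))
f_A = -3.830 / -13.846 = 0.2766

0.277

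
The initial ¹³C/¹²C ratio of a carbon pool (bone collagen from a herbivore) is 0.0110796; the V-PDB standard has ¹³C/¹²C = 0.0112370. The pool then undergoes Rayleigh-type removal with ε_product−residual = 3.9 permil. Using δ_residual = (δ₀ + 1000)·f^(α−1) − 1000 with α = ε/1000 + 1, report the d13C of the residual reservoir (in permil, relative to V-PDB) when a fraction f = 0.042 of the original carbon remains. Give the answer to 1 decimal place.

δ₀ = (0.0110796/0.0112370 − 1)×1000 = (0.985993 − 1)×1000 = -14.007 permil
α − 1 = ε/1000 = 0.0039
f^(α−1) = 0.042^(0.0039) = 0.987713
δ_res = (-14.007 + 1000) × 0.987713 − 1000 = 973.878 − 1000 = -26.12 permil

-26.1 permil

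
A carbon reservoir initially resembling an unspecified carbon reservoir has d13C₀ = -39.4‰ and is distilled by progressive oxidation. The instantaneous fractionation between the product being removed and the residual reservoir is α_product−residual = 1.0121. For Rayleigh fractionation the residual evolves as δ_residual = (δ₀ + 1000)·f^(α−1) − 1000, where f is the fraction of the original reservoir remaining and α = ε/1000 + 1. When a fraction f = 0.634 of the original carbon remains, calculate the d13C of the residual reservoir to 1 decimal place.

-44.7‰

Rayleigh residual: δ_res = (δ₀ + 1000)·f^(α−1) − 1000
α − 1 = 0.01210
f^(α−1) = 0.634^(0.01210) = 0.994501
δ_res = (-39.4 + 1000) × 0.994501 − 1000 = 955.318 − 1000 = -44.68‰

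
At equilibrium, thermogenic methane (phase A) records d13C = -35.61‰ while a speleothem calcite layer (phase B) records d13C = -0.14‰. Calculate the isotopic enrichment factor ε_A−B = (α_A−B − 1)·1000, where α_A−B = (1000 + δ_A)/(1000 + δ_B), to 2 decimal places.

α_A−B = (1000 + -35.61) / (1000 + -0.14) = 964.39 / 999.86 = 0.964525
ε_A−B = (0.964525 − 1) × 1000 = -35.475‰
(The approximation ε ≈ δ_A − δ_B would give -35.47‰.)

-35.47‰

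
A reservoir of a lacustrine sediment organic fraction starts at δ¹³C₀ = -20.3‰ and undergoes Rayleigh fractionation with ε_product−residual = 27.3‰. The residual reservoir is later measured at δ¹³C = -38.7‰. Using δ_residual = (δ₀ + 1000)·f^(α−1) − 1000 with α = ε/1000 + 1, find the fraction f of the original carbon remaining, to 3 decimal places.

0.499

α − 1 = ε/1000 = 0.0273
(δ_res + 1000)/(δ₀ + 1000) = (-38.7 + 1000)/(-20.3 + 1000) = 961.3/979.7 = 0.981219
f = 0.981219^(1/0.0273) = exp(ln(0.981219)/0.0273) = exp(-0.01896/0.0273)
f = exp(-0.6945) = 0.4993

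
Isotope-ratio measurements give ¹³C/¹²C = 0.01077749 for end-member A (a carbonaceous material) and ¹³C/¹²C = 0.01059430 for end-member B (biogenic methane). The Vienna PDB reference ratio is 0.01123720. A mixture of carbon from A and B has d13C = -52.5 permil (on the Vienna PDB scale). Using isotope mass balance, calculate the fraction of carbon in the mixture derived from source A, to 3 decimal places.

0.289

δ_A = (0.01077749/0.01123720 − 1)×1000 = (0.959090 − 1)×1000 = -40.910 permil
δ_B = (0.01059430/0.01123720 − 1)×1000 = (0.942788 − 1)×1000 = -57.212 permil
f_A = (δ_mix − δ_B)/(δ_A − δ_B) = (-52.5 − (-57.212))/(-40.910 − (-57.212))
f_A = 4.712 / 16.302 = 0.2890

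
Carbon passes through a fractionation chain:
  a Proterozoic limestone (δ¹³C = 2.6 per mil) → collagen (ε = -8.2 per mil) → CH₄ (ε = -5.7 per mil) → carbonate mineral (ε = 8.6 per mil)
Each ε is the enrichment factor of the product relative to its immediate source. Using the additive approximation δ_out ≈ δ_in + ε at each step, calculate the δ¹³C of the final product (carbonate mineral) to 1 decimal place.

step 1: δ ≈ 2.6 + (-8.2) = -5.6 per mil
step 2: δ ≈ -5.6 + (-5.7) = -11.3 per mil
step 3: δ ≈ -11.3 + (8.6) = -2.7 per mil

-2.7 per mil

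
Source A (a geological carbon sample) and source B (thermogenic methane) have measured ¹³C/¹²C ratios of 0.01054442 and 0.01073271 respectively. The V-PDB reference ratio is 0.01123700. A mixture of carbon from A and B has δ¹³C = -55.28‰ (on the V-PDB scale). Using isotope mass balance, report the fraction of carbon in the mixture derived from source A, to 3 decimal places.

0.621

δ_A = (0.01054442/0.01123700 − 1)×1000 = (0.938366 − 1)×1000 = -61.634‰
δ_B = (0.01073271/0.01123700 − 1)×1000 = (0.955122 − 1)×1000 = -44.878‰
f_A = (δ_mix − δ_B)/(δ_A − δ_B) = (-55.28 − (-44.878))/(-61.634 − (-44.878))
f_A = -10.402 / -16.756 = 0.6208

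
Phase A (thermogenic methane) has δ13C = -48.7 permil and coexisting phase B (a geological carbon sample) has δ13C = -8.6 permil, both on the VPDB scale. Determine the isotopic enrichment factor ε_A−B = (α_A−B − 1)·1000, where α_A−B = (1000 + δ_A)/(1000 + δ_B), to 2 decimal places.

-40.45 permil

α_A−B = (1000 + -48.7) / (1000 + -8.6) = 951.3 / 991.4 = 0.959552
ε_A−B = (0.959552 − 1) × 1000 = -40.448 permil
(The approximation ε ≈ δ_A − δ_B would give -40.1 permil.)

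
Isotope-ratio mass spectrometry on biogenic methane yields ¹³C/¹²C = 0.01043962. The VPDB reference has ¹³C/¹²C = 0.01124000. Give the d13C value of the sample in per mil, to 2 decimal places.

-71.21 per mil

d13C = (R_sample / R_standard − 1) × 1000
R_sample / R_standard = 0.01043962 / 0.01124000 = 0.928792
d13C = (0.928792 − 1) × 1000 = -71.208 per mil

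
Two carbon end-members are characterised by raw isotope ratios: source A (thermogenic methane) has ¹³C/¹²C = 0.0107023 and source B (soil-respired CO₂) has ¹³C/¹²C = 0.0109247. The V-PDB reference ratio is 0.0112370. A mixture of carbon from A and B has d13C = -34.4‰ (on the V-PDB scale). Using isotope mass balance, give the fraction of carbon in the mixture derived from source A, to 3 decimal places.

δ_A = (0.0107023/0.0112370 − 1)×1000 = (0.952416 − 1)×1000 = -47.584‰
δ_B = (0.0109247/0.0112370 − 1)×1000 = (0.972208 − 1)×1000 = -27.792‰
f_A = (δ_mix − δ_B)/(δ_A − δ_B) = (-34.4 − (-27.792))/(-47.584 − (-27.792))
f_A = -6.608 / -19.792 = 0.3339

0.334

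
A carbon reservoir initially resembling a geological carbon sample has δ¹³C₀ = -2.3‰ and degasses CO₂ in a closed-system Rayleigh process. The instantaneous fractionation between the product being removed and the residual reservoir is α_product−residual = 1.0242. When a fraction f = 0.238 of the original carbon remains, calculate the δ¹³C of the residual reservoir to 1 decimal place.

-36.4‰

Rayleigh residual: δ_res = (δ₀ + 1000)·f^(α−1) − 1000
α − 1 = 0.02420
f^(α−1) = 0.238^(0.02420) = 0.965858
δ_res = (-2.3 + 1000) × 0.965858 − 1000 = 963.636 − 1000 = -36.36‰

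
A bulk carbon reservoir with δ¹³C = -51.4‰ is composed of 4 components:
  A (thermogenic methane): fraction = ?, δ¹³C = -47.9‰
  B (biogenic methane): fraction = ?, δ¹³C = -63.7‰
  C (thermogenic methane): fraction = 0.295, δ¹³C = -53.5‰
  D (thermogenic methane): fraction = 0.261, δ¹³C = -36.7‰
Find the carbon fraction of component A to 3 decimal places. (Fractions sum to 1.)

0.142

Let f_A and f_B be the unknown fractions; fractions sum to 1 so f_A + f_B = 0.444.
Mass balance: Σ fᵢ·δᵢ = δ_bulk ⇒ f_A·(-47.9) + f_B·(-63.7) = -51.4 − (-25.361) = -26.039
Substitute f_B = 0.444 − f_A:
f_A·(-47.9 − -63.7) = -26.039 − 0.444×(-63.7) = 2.244
f_A = 2.244 / 15.8 = 0.1420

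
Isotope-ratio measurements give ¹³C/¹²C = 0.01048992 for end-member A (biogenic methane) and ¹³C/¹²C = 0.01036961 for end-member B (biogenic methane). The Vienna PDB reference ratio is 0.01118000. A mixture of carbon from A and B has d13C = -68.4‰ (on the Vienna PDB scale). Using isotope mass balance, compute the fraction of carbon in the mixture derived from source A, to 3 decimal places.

δ_A = (0.01048992/0.01118000 − 1)×1000 = (0.938275 − 1)×1000 = -61.725‰
δ_B = (0.01036961/0.01118000 − 1)×1000 = (0.927514 − 1)×1000 = -72.486‰
f_A = (δ_mix − δ_B)/(δ_A − δ_B) = (-68.4 − (-72.486))/(-61.725 − (-72.486))
f_A = 4.086 / 10.761 = 0.3797

0.380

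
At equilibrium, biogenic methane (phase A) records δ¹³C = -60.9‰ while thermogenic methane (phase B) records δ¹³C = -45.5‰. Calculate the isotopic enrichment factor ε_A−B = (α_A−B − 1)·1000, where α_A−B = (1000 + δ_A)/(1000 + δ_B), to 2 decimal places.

α_A−B = (1000 + -60.9) / (1000 + -45.5) = 939.1 / 954.5 = 0.983866
ε_A−B = (0.983866 − 1) × 1000 = -16.134‰
(The approximation ε ≈ δ_A − δ_B would give -15.4‰.)

-16.13‰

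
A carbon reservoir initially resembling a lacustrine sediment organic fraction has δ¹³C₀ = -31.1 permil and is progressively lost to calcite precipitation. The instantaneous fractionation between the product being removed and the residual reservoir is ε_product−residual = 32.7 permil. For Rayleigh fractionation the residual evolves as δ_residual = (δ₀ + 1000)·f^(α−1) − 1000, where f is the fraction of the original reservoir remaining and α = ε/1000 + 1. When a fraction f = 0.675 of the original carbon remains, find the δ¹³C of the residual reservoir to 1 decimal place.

-43.5 permil

Rayleigh residual: δ_res = (δ₀ + 1000)·f^(α−1) − 1000
α = ε/1000 + 1 = 1.03270, so α − 1 = 0.03270
f^(α−1) = 0.675^(0.03270) = 0.987230
δ_res = (-31.1 + 1000) × 0.987230 − 1000 = 956.527 − 1000 = -43.47 permil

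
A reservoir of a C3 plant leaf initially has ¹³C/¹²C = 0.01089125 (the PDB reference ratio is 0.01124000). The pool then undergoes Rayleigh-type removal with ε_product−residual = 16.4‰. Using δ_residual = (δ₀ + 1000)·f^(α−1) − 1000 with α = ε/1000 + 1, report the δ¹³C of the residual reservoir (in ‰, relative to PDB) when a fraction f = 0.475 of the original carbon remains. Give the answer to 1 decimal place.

δ₀ = (0.01089125/0.01124000 − 1)×1000 = (0.968972 − 1)×1000 = -31.028‰
α − 1 = ε/1000 = 0.0164
f^(α−1) = 0.475^(0.0164) = 0.987865
δ_res = (-31.028 + 1000) × 0.987865 − 1000 = 957.214 − 1000 = -42.79‰

-42.8‰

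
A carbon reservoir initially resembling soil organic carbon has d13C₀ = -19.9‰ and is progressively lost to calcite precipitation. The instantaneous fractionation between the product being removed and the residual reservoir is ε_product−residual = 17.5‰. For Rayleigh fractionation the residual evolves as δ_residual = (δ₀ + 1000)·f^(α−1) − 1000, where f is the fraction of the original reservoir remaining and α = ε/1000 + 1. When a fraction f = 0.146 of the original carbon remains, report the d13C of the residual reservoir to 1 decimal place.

-52.4‰

Rayleigh residual: δ_res = (δ₀ + 1000)·f^(α−1) − 1000
α = ε/1000 + 1 = 1.01750, so α − 1 = 0.01750
f^(α−1) = 0.146^(0.01750) = 0.966888
δ_res = (-19.9 + 1000) × 0.966888 − 1000 = 947.647 − 1000 = -52.35‰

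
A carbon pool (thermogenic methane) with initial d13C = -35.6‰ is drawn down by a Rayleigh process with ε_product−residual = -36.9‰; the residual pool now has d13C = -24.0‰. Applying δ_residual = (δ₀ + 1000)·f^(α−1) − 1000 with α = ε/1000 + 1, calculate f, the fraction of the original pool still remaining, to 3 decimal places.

0.723

α − 1 = ε/1000 = -0.0369
(δ_res + 1000)/(δ₀ + 1000) = (-24.0 + 1000)/(-35.6 + 1000) = 976.0/964.4 = 1.012028
f = 1.012028^(1/-0.0369) = exp(ln(1.012028)/-0.0369) = exp(0.01196/-0.0369)
f = exp(-0.3240) = 0.7232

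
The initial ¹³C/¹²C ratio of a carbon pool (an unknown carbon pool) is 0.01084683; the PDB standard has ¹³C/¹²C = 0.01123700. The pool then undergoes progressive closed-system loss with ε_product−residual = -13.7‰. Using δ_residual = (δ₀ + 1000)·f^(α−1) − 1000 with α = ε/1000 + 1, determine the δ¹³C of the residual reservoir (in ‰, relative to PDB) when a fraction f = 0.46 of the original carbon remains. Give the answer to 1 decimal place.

δ₀ = (0.01084683/0.01123700 − 1)×1000 = (0.965278 − 1)×1000 = -34.722‰
α − 1 = ε/1000 = -0.0137
f^(α−1) = 0.46^(-0.0137) = 1.010695
δ_res = (-34.722 + 1000) × 1.010695 − 1000 = 975.602 − 1000 = -24.40‰

-24.4‰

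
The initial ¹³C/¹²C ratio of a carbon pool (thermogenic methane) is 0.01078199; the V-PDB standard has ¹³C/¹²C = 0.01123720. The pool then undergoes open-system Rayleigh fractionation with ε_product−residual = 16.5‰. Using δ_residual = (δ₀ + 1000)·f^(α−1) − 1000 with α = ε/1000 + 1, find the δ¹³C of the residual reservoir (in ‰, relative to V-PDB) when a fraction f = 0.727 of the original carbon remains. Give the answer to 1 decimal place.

δ₀ = (0.01078199/0.01123720 − 1)×1000 = (0.959491 − 1)×1000 = -40.509‰
α − 1 = ε/1000 = 0.0165
f^(α−1) = 0.727^(0.0165) = 0.994753
δ_res = (-40.509 + 1000) × 0.994753 − 1000 = 954.456 − 1000 = -45.54‰

-45.5‰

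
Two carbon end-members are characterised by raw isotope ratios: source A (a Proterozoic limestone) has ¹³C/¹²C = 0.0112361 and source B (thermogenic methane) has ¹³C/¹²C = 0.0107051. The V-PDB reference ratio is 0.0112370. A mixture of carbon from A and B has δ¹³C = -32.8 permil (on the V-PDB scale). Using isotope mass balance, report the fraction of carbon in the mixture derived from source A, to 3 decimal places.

δ_A = (0.0112361/0.0112370 − 1)×1000 = (0.999920 − 1)×1000 = -0.080 permil
δ_B = (0.0107051/0.0112370 − 1)×1000 = (0.952665 − 1)×1000 = -47.335 permil
f_A = (δ_mix − δ_B)/(δ_A − δ_B) = (-32.8 − (-47.335))/(-0.080 − (-47.335))
f_A = 14.535 / 47.255 = 0.3076

0.308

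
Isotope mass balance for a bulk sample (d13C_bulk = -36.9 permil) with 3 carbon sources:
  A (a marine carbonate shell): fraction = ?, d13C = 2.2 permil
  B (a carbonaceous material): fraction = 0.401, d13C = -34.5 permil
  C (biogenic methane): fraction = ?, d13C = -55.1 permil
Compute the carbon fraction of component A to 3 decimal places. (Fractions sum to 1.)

0.173

Let f_A and f_C be the unknown fractions; fractions sum to 1 so f_A + f_C = 0.599.
Mass balance: Σ fᵢ·δᵢ = δ_bulk ⇒ f_A·(2.2) + f_C·(-55.1) = -36.9 − (-13.835) = -23.066
Substitute f_C = 0.599 − f_A:
f_A·(2.2 − -55.1) = -23.066 − 0.599×(-55.1) = 9.939
f_A = 9.939 / 57.3 = 0.1735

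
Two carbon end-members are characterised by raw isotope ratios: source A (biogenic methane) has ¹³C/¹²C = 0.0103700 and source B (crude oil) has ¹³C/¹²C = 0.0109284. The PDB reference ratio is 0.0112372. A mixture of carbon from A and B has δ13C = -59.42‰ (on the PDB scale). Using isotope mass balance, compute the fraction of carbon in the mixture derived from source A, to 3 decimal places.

0.643

δ_A = (0.0103700/0.0112372 − 1)×1000 = (0.922828 − 1)×1000 = -77.172‰
δ_B = (0.0109284/0.0112372 − 1)×1000 = (0.972520 − 1)×1000 = -27.480‰
f_A = (δ_mix − δ_B)/(δ_A − δ_B) = (-59.42 − (-27.480))/(-77.172 − (-27.480))
f_A = -31.940 / -49.692 = 0.6428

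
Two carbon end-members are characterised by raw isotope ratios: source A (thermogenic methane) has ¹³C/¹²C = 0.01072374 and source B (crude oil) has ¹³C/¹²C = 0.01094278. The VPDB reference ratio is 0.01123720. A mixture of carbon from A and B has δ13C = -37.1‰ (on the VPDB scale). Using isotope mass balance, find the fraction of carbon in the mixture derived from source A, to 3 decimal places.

0.559

δ_A = (0.01072374/0.01123720 − 1)×1000 = (0.954307 − 1)×1000 = -45.693‰
δ_B = (0.01094278/0.01123720 − 1)×1000 = (0.973800 − 1)×1000 = -26.200‰
f_A = (δ_mix − δ_B)/(δ_A − δ_B) = (-37.1 − (-26.200))/(-45.693 − (-26.200))
f_A = -10.900 / -19.492 = 0.5592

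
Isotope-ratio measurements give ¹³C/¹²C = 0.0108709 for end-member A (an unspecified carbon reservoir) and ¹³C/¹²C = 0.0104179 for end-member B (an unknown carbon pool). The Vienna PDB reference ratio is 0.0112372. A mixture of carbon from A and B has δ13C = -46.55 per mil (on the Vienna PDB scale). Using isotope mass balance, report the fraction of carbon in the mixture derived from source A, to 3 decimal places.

0.654

δ_A = (0.0108709/0.0112372 − 1)×1000 = (0.967403 − 1)×1000 = -32.597 per mil
δ_B = (0.0104179/0.0112372 − 1)×1000 = (0.927090 − 1)×1000 = -72.910 per mil
f_A = (δ_mix − δ_B)/(δ_A − δ_B) = (-46.55 − (-72.910))/(-32.597 − (-72.910))
f_A = 26.360 / 40.313 = 0.6539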